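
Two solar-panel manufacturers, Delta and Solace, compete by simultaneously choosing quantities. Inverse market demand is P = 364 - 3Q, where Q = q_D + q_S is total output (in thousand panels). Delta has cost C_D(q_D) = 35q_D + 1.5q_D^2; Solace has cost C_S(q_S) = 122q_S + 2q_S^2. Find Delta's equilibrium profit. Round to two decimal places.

4508.98

Delta's profit: π_D = (364 - 3Q)q_D - (35q_D + (3/2)q_D²). Setting ∂π_D/∂q_D = 0: 329 - 9q_D - 3(q_S) = 0.
Solace's first-order condition: 242 - 10q_S - 3(q_D) = 0.
Best responses: q_D = (329 - 3q_S)/9, q_S = (242 - 3q_D)/10.
Substituting one into the other gives q_D = 31.6543 and q_S = 397/27.
Price P = 364 - 3·46.3580 = 224.9259.
Delta's profit: 224.9259·31.6543 - 35·31.6543 - (3/2)·31.6543² = 4508.9822.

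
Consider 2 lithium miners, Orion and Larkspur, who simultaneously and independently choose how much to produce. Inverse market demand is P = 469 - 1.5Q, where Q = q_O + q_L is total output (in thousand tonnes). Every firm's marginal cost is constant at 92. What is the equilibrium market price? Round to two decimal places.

Each firm earns π_i = (469 - 1.5Q)q_i - 92q_i.
First-order condition (treating rivals' output as given): 377 - 3q_i - (3/2)q_j = 0.
With identical firms every q_j equals q_i, so q_j = q_i and 377 = (9/2)q_i, giving q_i = 754/9.
Total output Q = 1508/9, so price P = 469 - (3/2)·(1508/9) = 653/3.

217.67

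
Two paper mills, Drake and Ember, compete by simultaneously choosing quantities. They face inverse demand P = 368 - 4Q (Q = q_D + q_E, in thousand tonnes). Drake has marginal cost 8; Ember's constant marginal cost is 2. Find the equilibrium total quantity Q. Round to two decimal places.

60.50

Drake's profit: π_D = (368 - 4Q)q_D - (8q_D). Setting ∂π_D/∂q_D = 0: 360 - 8q_D - 4(q_E) = 0.
Ember's profit: π_E = (368 - 4Q)q_E - (2q_E). Setting ∂π_E/∂q_E = 0: 366 - 8q_E - 4(q_D) = 0.
So q_D = (360 - 4q_E)/8 and q_E = (366 - 4q_D)/8.
Solving the pair: q_D = 59/2, q_E = 31.
Total output Q = 59/2 + 31 = 121/2.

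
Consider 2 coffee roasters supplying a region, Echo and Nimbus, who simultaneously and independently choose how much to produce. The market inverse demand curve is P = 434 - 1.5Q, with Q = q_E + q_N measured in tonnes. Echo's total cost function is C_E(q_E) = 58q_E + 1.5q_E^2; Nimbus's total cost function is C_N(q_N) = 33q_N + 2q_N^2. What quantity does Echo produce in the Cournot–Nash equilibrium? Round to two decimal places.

51.08

Echo's profit: π_E = (434 - 1.5Q)q_E - (58q_E + (3/2)q_E²). Setting ∂π_E/∂q_E = 0: 376 - 6q_E - (3/2)(q_N) = 0.
Nimbus's profit: π_N = (434 - 1.5Q)q_N - (33q_N + 2q_N²). Setting ∂π_N/∂q_N = 0: 401 - 7q_N - (3/2)(q_E) = 0.
Rearranging gives the reaction functions q_E = (376 - (3/2)q_N)/6 and q_N = (401 - (3/2)q_E)/7.
Solving the pair: q_E = 51.0818, q_N = 46.3396.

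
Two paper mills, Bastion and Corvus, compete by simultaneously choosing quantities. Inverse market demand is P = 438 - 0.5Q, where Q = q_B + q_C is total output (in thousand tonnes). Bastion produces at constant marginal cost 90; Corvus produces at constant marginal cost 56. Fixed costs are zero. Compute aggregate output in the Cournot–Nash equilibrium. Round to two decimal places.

486.67

Bastion's profit: π_B = (438 - 0.5Q)q_B - (90q_B). Setting ∂π_B/∂q_B = 0: 348 - q_B - (1/2)(q_C) = 0.
Corvus's profit: π_C = (438 - 0.5Q)q_C - (56q_C). Setting ∂π_C/∂q_C = 0: 382 - q_C - (1/2)(q_B) = 0.
So q_B = (348 - (1/2)q_C) and q_C = (382 - (1/2)q_B).
Substituting one into the other gives q_B = 628/3 and q_C = 832/3.
Total output Q = 628/3 + 832/3 = 1460/3.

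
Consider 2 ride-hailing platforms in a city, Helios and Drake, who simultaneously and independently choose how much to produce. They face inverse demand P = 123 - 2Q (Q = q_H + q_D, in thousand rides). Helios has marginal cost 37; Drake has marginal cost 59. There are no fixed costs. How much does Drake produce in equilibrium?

Helios's profit: π_H = (123 - 2Q)q_H - (37q_H). Setting ∂π_H/∂q_H = 0: 86 - 4q_H - 2(q_D) = 0.
Drake's first-order condition: 64 - 4q_D - 2(q_H) = 0.
Rearranging gives the reaction functions q_H = (86 - 2q_D)/4 and q_D = (64 - 2q_H)/4.
Solving the pair: q_H = 18, q_D = 7.

7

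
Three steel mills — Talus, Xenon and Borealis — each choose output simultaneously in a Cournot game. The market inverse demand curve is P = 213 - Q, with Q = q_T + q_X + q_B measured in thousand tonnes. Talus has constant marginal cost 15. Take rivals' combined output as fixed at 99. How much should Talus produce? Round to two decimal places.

With rivals' combined output fixed at 99, Talus's profit is π_T = (213 - 99 - q_T)q_T - (15q_T) = (114 - q_T)q_T - (15q_T).
∂π_T/∂q_T = 99 - 2q_T = 0, so q_T = 99/2.

49.50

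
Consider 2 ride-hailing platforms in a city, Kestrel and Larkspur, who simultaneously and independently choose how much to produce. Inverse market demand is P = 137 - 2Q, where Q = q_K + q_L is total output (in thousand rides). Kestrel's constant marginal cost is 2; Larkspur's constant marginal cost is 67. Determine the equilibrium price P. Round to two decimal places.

Kestrel's profit: π_K = (137 - 2Q)q_K - (2q_K). Setting ∂π_K/∂q_K = 0: 135 - 4q_K - 2(q_L) = 0.
Larkspur's profit: π_L = (137 - 2Q)q_L - (67q_L). Setting ∂π_L/∂q_L = 0: 70 - 4q_L - 2(q_K) = 0.
Best responses: q_K = (135 - 2q_L)/4, q_L = (70 - 2q_K)/4.
Substituting one into the other gives q_K = 100/3 and q_L = 5/6.
Total output Q = 205/6, so price P = 137 - 2·(205/6) = 206/3.

68.67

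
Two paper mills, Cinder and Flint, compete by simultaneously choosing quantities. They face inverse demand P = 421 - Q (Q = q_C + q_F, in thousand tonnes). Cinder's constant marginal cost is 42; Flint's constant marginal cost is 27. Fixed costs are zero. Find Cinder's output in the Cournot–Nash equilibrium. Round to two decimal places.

121.33

Cinder's profit: π_C = (421 - Q)q_C - (42q_C). Setting ∂π_C/∂q_C = 0: 379 - 2q_C - (q_F) = 0.
Flint's profit: π_F = (421 - Q)q_F - (27q_F). Setting ∂π_F/∂q_F = 0: 394 - 2q_F - (q_C) = 0.
Best responses: q_C = (379 - q_F)/2, q_F = (394 - q_C)/2.
Solving the pair: q_C = 364/3, q_F = 409/3.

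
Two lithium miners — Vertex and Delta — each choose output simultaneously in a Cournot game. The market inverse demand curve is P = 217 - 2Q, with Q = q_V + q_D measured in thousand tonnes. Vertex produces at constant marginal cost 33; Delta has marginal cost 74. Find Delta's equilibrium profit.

578

Vertex's profit: π_V = (217 - 2Q)q_V - (33q_V). Setting ∂π_V/∂q_V = 0: 184 - 4q_V - 2(q_D) = 0.
Delta's first-order condition: 143 - 4q_D - 2(q_V) = 0.
So q_V = (184 - 2q_D)/4 and q_D = (143 - 2q_V)/4.
Substituting one into the other gives q_V = 75/2 and q_D = 17.
Price P = 217 - 2·(109/2) = 108.
Delta's profit: (108 - 74)·17 = 578.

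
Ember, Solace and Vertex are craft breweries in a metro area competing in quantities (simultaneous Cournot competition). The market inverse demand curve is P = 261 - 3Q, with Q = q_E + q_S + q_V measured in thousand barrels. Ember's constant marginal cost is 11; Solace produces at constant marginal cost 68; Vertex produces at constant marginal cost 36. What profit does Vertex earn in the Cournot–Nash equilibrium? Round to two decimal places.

1121.33

Ember's profit: π_E = (261 - 3Q)q_E - (11q_E). Setting ∂π_E/∂q_E = 0: 250 - 6q_E - 3(q_S + q_V) = 0.
Solace's first-order condition: 193 - 6q_S - 3(q_E + q_V) = 0.
Vertex's first-order condition: 225 - 6q_V - 3(q_E + q_S) = 0.
Adding the 3 first-order conditions: 668 − 12Q = 0, so Q = 167/3.
Back-substituting: q_E = (250 − 167)/3 = 83/3, q_S = (193 − 167)/3 = 26/3, q_V = (225 − 167)/3 = 58/3.
Price P = 261 - 3·(167/3) = 94.
Vertex's profit: (94 - 36)·(58/3) = 1121.3333.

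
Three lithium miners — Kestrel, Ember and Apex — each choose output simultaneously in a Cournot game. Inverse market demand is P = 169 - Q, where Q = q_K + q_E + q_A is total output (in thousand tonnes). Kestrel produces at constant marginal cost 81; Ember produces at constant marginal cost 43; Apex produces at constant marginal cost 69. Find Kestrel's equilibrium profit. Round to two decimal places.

Kestrel's profit: π_K = (169 - Q)q_K - (81q_K). Setting ∂π_K/∂q_K = 0: 88 - 2q_K - (q_E + q_A) = 0.
Ember's profit: π_E = (169 - Q)q_E - (43q_E). Setting ∂π_E/∂q_E = 0: 126 - 2q_E - (q_K + q_A) = 0.
Apex's profit: π_A = (169 - Q)q_A - (69q_A). Setting ∂π_A/∂q_A = 0: 100 - 2q_A - (q_K + q_E) = 0.
Adding the 3 first-order conditions: 314 − 4Q = 0, so Q = 157/2.
Back-substituting: q_K = (88 − 157/2) = 19/2, q_E = (126 − 157/2) = 95/2, q_A = (100 − 157/2) = 43/2.
Price P = 169 - 157/2 = 181/2.
Kestrel's profit: (181/2 - 81)·(19/2) = 361/4.

90.25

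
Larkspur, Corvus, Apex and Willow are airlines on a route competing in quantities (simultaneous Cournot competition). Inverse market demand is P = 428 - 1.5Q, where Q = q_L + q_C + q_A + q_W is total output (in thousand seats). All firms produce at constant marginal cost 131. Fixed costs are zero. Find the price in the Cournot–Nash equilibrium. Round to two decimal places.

190.40

Each firm earns π_i = (428 - 1.5Q)q_i - 131q_i.
First-order condition (treating rivals' output as given): 297 - 3q_i - (3/2)·Σ_{j≠i} q_j = 0.
By symmetry each firm produces the same amount; substituting Σ_{j≠i} q_j = 3q_i yields q_i = 297/(15/2) = 198/5.
Total output Q = 792/5, so price P = 428 - (3/2)·(792/5) = 952/5.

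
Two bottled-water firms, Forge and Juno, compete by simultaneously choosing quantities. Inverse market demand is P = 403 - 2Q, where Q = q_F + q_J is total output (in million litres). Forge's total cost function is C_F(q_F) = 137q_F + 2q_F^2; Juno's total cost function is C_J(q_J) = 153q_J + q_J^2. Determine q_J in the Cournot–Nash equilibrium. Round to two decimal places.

33.36

Forge's profit: π_F = (403 - 2Q)q_F - (137q_F + 2q_F²). Setting ∂π_F/∂q_F = 0: 266 - 8q_F - 2(q_J) = 0.
Juno's profit: π_J = (403 - 2Q)q_J - (153q_J + q_J²). Setting ∂π_J/∂q_J = 0: 250 - 6q_J - 2(q_F) = 0.
Best responses: q_F = (266 - 2q_J)/8, q_J = (250 - 2q_F)/6.
Solving the pair: q_F = 274/11, q_J = 367/11.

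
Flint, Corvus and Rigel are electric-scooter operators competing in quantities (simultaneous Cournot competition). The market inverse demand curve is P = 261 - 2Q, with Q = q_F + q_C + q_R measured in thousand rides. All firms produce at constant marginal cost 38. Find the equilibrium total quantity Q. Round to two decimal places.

Each firm earns π_i = (261 - 2Q)q_i - 38q_i.
Setting ∂π_i/∂q_i = 0 with rivals' quantities fixed: 223 - 4q_i - 2·Σ_{j≠i} q_j = 0.
With identical firms every q_j equals q_i, so Σ_{j≠i} q_j = 2q_i and 223 = 8q_i, giving q_i = 223/8.
Total output Q = 223/8 + 223/8 + 223/8 = 669/8.

83.63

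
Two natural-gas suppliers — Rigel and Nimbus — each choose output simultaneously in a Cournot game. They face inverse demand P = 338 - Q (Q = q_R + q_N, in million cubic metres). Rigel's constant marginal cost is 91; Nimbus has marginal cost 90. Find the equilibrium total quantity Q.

Rigel's profit: π_R = (338 - Q)q_R - (91q_R). Setting ∂π_R/∂q_R = 0: 247 - 2q_R - (q_N) = 0.
Nimbus's first-order condition: 248 - 2q_N - (q_R) = 0.
Rearranging gives the reaction functions q_R = (247 - q_N)/2 and q_N = (248 - q_R)/2.
Substituting one into the other gives q_R = 82 and q_N = 83.
Total output Q = 82 + 83 = 165.

165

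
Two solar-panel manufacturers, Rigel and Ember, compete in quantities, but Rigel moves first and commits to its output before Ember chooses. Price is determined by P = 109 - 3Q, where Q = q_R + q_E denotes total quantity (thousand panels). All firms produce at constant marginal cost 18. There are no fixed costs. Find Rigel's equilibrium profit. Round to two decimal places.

345.04

Solve by backward induction. Given q_R, the follower Ember maximises π_E = (109 - 3q_R - 3q_E)q_E - 18q_E.
Follower FOC: 91 - 3q_R - 6q_E = 0, so q_E(q_R) = (91 - 3q_R)/6.
The leader anticipates this reaction. Substituting into P = 109 - 3Q gives P = 127/2 - (3/2)q_R, so π_R = (127/2 - (3/2)q_R)q_R - 18q_R.
Maximising: ∂π_R/∂q_R = 91/2 - 3q_R = 0, giving q_R = 91/6.
Then q_E = (91 - 3·(91/6))/6 = 91/12.
Price P = 109 - 3·(91/4) = 163/4.
Rigel's profit: (163/4 - 18)·(91/6) = 345.0417.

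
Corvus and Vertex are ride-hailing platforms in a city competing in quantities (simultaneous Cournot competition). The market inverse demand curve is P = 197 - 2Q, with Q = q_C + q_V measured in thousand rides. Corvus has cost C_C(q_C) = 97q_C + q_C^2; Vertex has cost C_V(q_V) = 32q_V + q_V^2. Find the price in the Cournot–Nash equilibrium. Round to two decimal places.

Corvus's profit: π_C = (197 - 2Q)q_C - (97q_C + q_C²). Setting ∂π_C/∂q_C = 0: 100 - 6q_C - 2(q_V) = 0.
Vertex's first-order condition: 165 - 6q_V - 2(q_C) = 0.
Best responses: q_C = (100 - 2q_V)/6, q_V = (165 - 2q_C)/6.
Solving the pair: q_C = 135/16, q_V = 395/16.
Total output Q = 265/8, so price P = 197 - 2·(265/8) = 523/4.

130.75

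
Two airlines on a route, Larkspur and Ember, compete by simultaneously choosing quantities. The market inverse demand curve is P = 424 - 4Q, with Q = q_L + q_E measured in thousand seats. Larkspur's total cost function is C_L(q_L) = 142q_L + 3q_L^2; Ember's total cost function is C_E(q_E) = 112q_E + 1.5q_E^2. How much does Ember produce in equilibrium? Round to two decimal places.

Larkspur's profit: π_L = (424 - 4Q)q_L - (142q_L + 3q_L²). Setting ∂π_L/∂q_L = 0: 282 - 14q_L - 4(q_E) = 0.
Ember's first-order condition: 312 - 11q_E - 4(q_L) = 0.
So q_L = (282 - 4q_E)/14 and q_E = (312 - 4q_L)/11.
Solving the pair: q_L = 309/23, q_E = 540/23.

23.48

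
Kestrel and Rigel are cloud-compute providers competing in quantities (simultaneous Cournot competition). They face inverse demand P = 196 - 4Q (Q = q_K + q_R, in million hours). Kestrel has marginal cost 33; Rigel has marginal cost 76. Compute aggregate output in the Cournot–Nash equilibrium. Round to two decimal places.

23.58

Kestrel's profit: π_K = (196 - 4Q)q_K - (33q_K). Setting ∂π_K/∂q_K = 0: 163 - 8q_K - 4(q_R) = 0.
Rigel's first-order condition: 120 - 8q_R - 4(q_K) = 0.
Rearranging gives the reaction functions q_K = (163 - 4q_R)/8 and q_R = (120 - 4q_K)/8.
Substituting one into the other gives q_K = 103/6 and q_R = 77/12.
Total output Q = 103/6 + 77/12 = 283/12.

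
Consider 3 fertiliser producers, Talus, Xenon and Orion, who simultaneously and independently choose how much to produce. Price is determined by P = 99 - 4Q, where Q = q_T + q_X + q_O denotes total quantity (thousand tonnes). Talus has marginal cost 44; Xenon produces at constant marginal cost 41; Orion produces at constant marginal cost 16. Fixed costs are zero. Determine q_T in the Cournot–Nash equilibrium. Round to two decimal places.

1.50

Talus's profit: π_T = (99 - 4Q)q_T - (44q_T). Setting ∂π_T/∂q_T = 0: 55 - 8q_T - 4(q_X + q_O) = 0.
Xenon's profit: π_X = (99 - 4Q)q_X - (41q_X). Setting ∂π_X/∂q_X = 0: 58 - 8q_X - 4(q_T + q_O) = 0.
Orion's profit: π_O = (99 - 4Q)q_O - (16q_O). Setting ∂π_O/∂q_O = 0: 83 - 8q_O - 4(q_T + q_X) = 0.
Summing all 3 equations gives 196 − 16Q = 0, hence Q = 49/4.
Back-substituting: q_T = (55 − 49)/4 = 3/2, q_X = (58 − 49)/4 = 9/4, q_O = (83 − 49)/4 = 17/2.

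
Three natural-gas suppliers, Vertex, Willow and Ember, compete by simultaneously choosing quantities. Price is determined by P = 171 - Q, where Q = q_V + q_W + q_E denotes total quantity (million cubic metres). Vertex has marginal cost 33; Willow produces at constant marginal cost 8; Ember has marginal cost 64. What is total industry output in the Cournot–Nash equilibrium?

102

Vertex's profit: π_V = (171 - Q)q_V - (33q_V). Setting ∂π_V/∂q_V = 0: 138 - 2q_V - (q_W + q_E) = 0.
Willow's profit: π_W = (171 - Q)q_W - (8q_W). Setting ∂π_W/∂q_W = 0: 163 - 2q_W - (q_V + q_E) = 0.
Ember's profit: π_E = (171 - Q)q_E - (64q_E). Setting ∂π_E/∂q_E = 0: 107 - 2q_E - (q_V + q_W) = 0.
Adding the 3 first-order conditions: 408 − 4Q = 0, so Q = 102.
Back-substituting: q_V = (138 − 102) = 36, q_W = (163 − 102) = 61, q_E = (107 − 102) = 5.
Total output Q = 36 + 61 + 5 = 102.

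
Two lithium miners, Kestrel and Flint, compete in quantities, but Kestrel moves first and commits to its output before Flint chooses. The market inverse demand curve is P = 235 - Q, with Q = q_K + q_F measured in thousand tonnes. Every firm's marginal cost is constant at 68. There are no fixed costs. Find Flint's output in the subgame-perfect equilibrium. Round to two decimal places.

41.75

Solve by backward induction. Given q_K, the follower Flint maximises π_F = (235 - q_K - q_F)q_F - 68q_F.
Follower FOC: 167 - q_K - 2q_F = 0, so q_F(q_K) = (167 - q_K)/2.
Kestrel substitutes q_F(q_K) into its own profit: π_K = q_K(235 - q_K - (167 - q_K)/2) - 68q_K = (303/2 - (1/2)q_K)q_K - 68q_K.
Maximising: ∂π_K/∂q_K = 167/2 - q_K = 0, giving q_K = 167/2.
Then q_F = (167 - 167/2)/2 = 167/4.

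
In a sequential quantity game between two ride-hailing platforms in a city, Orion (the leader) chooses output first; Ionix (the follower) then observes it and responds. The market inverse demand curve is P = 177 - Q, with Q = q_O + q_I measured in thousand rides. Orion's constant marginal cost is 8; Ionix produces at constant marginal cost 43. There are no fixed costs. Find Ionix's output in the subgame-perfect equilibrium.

Solve by backward induction. Given q_O, the follower Ionix maximises π_I = (177 - q_O - q_I)q_I - 43q_I.
Setting the follower's marginal profit to zero, 134 - q_O - 2q_I = 0, i.e. q_I = (134 - q_O)/2.
The leader anticipates this reaction. Substituting into P = 177 - Q gives P = 110 - (1/2)q_O, so π_O = (110 - (1/2)q_O)q_O - 8q_O.
The leader's first-order condition 102 - q_O = 0 yields q_O = 102.
Then q_I = (134 - 102)/2 = 16.

16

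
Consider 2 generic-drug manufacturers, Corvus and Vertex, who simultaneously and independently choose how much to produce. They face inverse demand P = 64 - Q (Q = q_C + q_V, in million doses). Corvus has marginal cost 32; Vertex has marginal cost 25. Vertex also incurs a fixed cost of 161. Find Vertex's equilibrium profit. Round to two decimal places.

74.11

Corvus's profit: π_C = (64 - Q)q_C - (32q_C). Setting ∂π_C/∂q_C = 0: 32 - 2q_C - (q_V) = 0.
Vertex's profit: π_V = (64 - Q)q_V - (25q_V). Setting ∂π_V/∂q_V = 0: 39 - 2q_V - (q_C) = 0.
So q_C = (32 - q_V)/2 and q_V = (39 - q_C)/2.
Solving the pair: q_C = 25/3, q_V = 46/3.
Price P = 64 - 71/3 = 121/3.
Vertex's profit: (121/3 - 25)·(46/3) - 161 = 667/9.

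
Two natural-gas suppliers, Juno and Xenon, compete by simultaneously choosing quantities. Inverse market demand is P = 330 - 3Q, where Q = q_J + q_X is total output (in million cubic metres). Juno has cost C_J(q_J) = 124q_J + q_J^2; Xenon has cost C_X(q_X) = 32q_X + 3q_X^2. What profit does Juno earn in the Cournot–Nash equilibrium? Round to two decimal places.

1315.94

Juno's profit: π_J = (330 - 3Q)q_J - (124q_J + q_J²). Setting ∂π_J/∂q_J = 0: 206 - 8q_J - 3(q_X) = 0.
Xenon's profit: π_X = (330 - 3Q)q_X - (32q_X + 3q_X²). Setting ∂π_X/∂q_X = 0: 298 - 12q_X - 3(q_J) = 0.
Best responses: q_J = (206 - 3q_X)/8, q_X = (298 - 3q_J)/12.
Substituting one into the other gives q_J = 526/29 and q_X = 1766/87.
Price P = 330 - 3·38.4368 = 214.6897.
Juno's profit: 214.6897·(526/29) - 124·(526/29) - (526/29)² = 1315.9382.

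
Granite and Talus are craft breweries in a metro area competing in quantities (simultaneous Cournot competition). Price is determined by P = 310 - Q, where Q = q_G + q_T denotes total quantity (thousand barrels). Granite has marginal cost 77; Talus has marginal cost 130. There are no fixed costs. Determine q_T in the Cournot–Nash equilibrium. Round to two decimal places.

42.33

Granite's profit: π_G = (310 - Q)q_G - (77q_G). Setting ∂π_G/∂q_G = 0: 233 - 2q_G - (q_T) = 0.
Talus's profit: π_T = (310 - Q)q_T - (130q_T). Setting ∂π_T/∂q_T = 0: 180 - 2q_T - (q_G) = 0.
Rearranging gives the reaction functions q_G = (233 - q_T)/2 and q_T = (180 - q_G)/2.
Substituting one into the other gives q_G = 286/3 and q_T = 127/3.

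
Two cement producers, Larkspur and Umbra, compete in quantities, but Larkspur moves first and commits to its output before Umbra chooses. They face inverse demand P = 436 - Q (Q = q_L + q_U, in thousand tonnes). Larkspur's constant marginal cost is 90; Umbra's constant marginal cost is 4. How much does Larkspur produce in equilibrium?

130

The follower Umbra best-responds to any q_L: π_U = (436 - Q)q_U - 4q_U.
Setting the follower's marginal profit to zero, 432 - q_L - 2q_U = 0, i.e. q_U = (432 - q_L)/2.
Larkspur substitutes q_U(q_L) into its own profit: π_L = q_L(436 - q_L - (432 - q_L)/2) - 90q_L = (220 - (1/2)q_L)q_L - 90q_L.
Maximising: ∂π_L/∂q_L = 130 - q_L = 0, giving q_L = 130.
Then q_U = (432 - 130)/2 = 151.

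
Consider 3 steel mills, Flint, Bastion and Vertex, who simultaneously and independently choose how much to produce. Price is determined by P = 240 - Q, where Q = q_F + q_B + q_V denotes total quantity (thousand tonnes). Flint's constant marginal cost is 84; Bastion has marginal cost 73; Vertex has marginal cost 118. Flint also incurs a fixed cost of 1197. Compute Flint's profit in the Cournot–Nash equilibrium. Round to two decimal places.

805.56

Flint's profit: π_F = (240 - Q)q_F - (84q_F). Setting ∂π_F/∂q_F = 0: 156 - 2q_F - (q_B + q_V) = 0.
Bastion's first-order condition: 167 - 2q_B - (q_F + q_V) = 0.
Vertex's profit: π_V = (240 - Q)q_V - (118q_V). Setting ∂π_V/∂q_V = 0: 122 - 2q_V - (q_F + q_B) = 0.
Adding the 3 conditions: 445 − 2Q − 2Q = 0, i.e. Q = 445/4.
Back-substituting: q_F = (156 − 445/4) = 179/4, q_B = (167 − 445/4) = 223/4, q_V = (122 − 445/4) = 43/4.
Price P = 240 - 445/4 = 515/4.
Flint's profit: (515/4 - 84)·(179/4) - 1197 = 805.5625.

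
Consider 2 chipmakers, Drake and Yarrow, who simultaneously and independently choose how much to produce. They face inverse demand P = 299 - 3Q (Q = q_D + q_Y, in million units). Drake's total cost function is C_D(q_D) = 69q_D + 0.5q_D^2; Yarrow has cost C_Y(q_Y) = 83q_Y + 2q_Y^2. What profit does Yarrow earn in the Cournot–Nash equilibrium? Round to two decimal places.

Drake's profit: π_D = (299 - 3Q)q_D - (69q_D + (1/2)q_D²). Setting ∂π_D/∂q_D = 0: 230 - 7q_D - 3(q_Y) = 0.
Yarrow's first-order condition: 216 - 10q_Y - 3(q_D) = 0.
Rearranging gives the reaction functions q_D = (230 - 3q_Y)/7 and q_Y = (216 - 3q_D)/10.
Solving the pair: q_D = 1652/61, q_Y = 822/61.
Price P = 299 - 3·40.5574 = 177.3279.
Yarrow's profit: 177.3279·(822/61) - 83·(822/61) - 2(822/61)² = 907.9334.

907.93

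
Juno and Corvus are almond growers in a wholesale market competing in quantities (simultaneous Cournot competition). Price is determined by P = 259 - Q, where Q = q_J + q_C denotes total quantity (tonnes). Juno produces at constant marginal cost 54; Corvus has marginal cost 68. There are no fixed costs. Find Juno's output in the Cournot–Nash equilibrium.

Juno's profit: π_J = (259 - Q)q_J - (54q_J). Setting ∂π_J/∂q_J = 0: 205 - 2q_J - (q_C) = 0.
Corvus's first-order condition: 191 - 2q_C - (q_J) = 0.
Rearranging gives the reaction functions q_J = (205 - q_C)/2 and q_C = (191 - q_J)/2.
Substituting one into the other gives q_J = 73 and q_C = 59.

73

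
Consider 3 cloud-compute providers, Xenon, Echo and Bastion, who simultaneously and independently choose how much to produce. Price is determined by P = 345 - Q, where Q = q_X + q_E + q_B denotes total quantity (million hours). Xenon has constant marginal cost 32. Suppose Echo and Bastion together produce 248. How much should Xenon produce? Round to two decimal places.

With rivals' combined output fixed at 248, Xenon's profit is π_X = (345 - 248 - q_X)q_X - (32q_X) = (97 - q_X)q_X - (32q_X).
∂π_X/∂q_X = 65 - 2q_X = 0, so q_X = 65/2.

32.50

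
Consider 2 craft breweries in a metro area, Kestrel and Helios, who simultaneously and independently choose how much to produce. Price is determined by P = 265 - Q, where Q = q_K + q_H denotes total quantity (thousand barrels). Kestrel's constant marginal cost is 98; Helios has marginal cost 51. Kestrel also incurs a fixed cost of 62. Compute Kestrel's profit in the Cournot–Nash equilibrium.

1538

Kestrel's profit: π_K = (265 - Q)q_K - (98q_K). Setting ∂π_K/∂q_K = 0: 167 - 2q_K - (q_H) = 0.
Helios's profit: π_H = (265 - Q)q_H - (51q_H). Setting ∂π_H/∂q_H = 0: 214 - 2q_H - (q_K) = 0.
Best responses: q_K = (167 - q_H)/2, q_H = (214 - q_K)/2.
Solving the pair: q_K = 40, q_H = 87.
Price P = 265 - 127 = 138.
Kestrel's profit: (138 - 98)·40 - 62 = 1538.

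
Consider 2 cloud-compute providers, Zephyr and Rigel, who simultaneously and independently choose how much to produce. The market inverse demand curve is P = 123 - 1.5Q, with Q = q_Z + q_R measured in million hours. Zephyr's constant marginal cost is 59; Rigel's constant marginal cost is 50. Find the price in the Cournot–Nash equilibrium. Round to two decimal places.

77.33

Zephyr's profit: π_Z = (123 - 1.5Q)q_Z - (59q_Z). Setting ∂π_Z/∂q_Z = 0: 64 - 3q_Z - (3/2)(q_R) = 0.
Rigel's profit: π_R = (123 - 1.5Q)q_R - (50q_R). Setting ∂π_R/∂q_R = 0: 73 - 3q_R - (3/2)(q_Z) = 0.
So q_Z = (64 - (3/2)q_R)/3 and q_R = (73 - (3/2)q_Z)/3.
Substituting one into the other gives q_Z = 110/9 and q_R = 164/9.
Total output Q = 274/9, so price P = 123 - (3/2)·(274/9) = 232/3.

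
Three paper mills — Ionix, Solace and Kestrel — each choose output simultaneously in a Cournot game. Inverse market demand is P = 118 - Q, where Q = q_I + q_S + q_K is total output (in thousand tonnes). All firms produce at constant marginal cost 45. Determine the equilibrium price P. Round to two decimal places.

A representative firm's profit is π_i = q_i(118 - Q) - 45q_i.
Setting ∂π_i/∂q_i = 0 with rivals' quantities fixed: 73 - 2q_i - Σ_{j≠i} q_j = 0.
With identical firms every q_j equals q_i, so Σ_{j≠i} q_j = 2q_i and 73 = 4q_i, giving q_i = 73/4.
Total output Q = 219/4, so price P = 118 - 219/4 = 253/4.

63.25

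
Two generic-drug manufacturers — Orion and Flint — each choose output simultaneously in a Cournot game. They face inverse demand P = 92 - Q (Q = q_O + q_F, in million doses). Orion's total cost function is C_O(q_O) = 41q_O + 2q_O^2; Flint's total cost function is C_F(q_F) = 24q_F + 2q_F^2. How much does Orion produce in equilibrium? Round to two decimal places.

Orion's profit: π_O = (92 - Q)q_O - (41q_O + 2q_O²). Setting ∂π_O/∂q_O = 0: 51 - 6q_O - (q_F) = 0.
Flint's profit: π_F = (92 - Q)q_F - (24q_F + 2q_F²). Setting ∂π_F/∂q_F = 0: 68 - 6q_F - (q_O) = 0.
Best responses: q_O = (51 - q_F)/6, q_F = (68 - q_O)/6.
Substituting one into the other gives q_O = 34/5 and q_F = 51/5.

6.80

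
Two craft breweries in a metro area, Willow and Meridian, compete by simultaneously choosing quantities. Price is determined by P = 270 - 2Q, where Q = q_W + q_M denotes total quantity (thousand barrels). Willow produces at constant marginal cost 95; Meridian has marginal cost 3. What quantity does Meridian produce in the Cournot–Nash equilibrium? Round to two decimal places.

59.83

Willow's profit: π_W = (270 - 2Q)q_W - (95q_W). Setting ∂π_W/∂q_W = 0: 175 - 4q_W - 2(q_M) = 0.
Meridian's first-order condition: 267 - 4q_M - 2(q_W) = 0.
Rearranging gives the reaction functions q_W = (175 - 2q_M)/4 and q_M = (267 - 2q_W)/4.
Substituting one into the other gives q_W = 83/6 and q_M = 359/6.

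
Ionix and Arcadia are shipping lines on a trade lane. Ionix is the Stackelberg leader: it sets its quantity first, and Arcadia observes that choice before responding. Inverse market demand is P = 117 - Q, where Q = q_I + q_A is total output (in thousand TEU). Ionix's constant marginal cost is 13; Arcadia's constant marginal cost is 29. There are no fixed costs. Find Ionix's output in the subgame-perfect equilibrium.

Solve by backward induction. Given q_I, the follower Arcadia maximises π_A = (117 - q_I - q_A)q_A - 29q_A.
Follower FOC: 88 - q_I - 2q_A = 0, so q_A(q_I) = (88 - q_I)/2.
The leader anticipates this reaction. Substituting into P = 117 - Q gives P = 73 - (1/2)q_I, so π_I = (73 - (1/2)q_I)q_I - 13q_I.
Maximising: ∂π_I/∂q_I = 60 - q_I = 0, giving q_I = 60.
Then q_A = (88 - 60)/2 = 14.

60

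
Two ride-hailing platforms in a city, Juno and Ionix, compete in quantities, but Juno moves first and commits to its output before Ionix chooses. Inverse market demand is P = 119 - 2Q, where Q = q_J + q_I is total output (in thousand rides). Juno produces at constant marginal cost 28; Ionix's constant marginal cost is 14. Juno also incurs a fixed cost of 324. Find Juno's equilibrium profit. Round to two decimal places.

46.56

Solve by backward induction. Given q_J, the follower Ionix maximises π_I = (119 - 2q_J - 2q_I)q_I - 14q_I.
Setting the follower's marginal profit to zero, 105 - 2q_J - 4q_I = 0, i.e. q_I = (105 - 2q_J)/4.
The leader anticipates this reaction. Substituting into P = 119 - 2Q gives P = 133/2 - q_J, so π_J = (133/2 - q_J)q_J - 28q_J.
Maximising: ∂π_J/∂q_J = 77/2 - 2q_J = 0, giving q_J = 77/4.
Then q_I = (105 - 2·(77/4))/4 = 133/8.
Price P = 119 - 2·(287/8) = 189/4.
Juno's profit: (189/4 - 28)·(77/4) - 324 = 745/16.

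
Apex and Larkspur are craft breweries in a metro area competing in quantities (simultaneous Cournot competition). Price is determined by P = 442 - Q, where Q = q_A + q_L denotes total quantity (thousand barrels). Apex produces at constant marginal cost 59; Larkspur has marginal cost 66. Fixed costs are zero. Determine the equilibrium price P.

189

Apex's profit: π_A = (442 - Q)q_A - (59q_A). Setting ∂π_A/∂q_A = 0: 383 - 2q_A - (q_L) = 0.
Larkspur's profit: π_L = (442 - Q)q_L - (66q_L). Setting ∂π_L/∂q_L = 0: 376 - 2q_L - (q_A) = 0.
Best responses: q_A = (383 - q_L)/2, q_L = (376 - q_A)/2.
Substituting one into the other gives q_A = 130 and q_L = 123.
Total output Q = 253, so price P = 442 - 253 = 189.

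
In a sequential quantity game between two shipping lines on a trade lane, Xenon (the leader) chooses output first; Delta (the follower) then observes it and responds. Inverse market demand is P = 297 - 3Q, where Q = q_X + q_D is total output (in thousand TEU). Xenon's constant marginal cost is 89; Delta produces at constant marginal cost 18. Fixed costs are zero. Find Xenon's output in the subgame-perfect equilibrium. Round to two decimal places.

22.83

The follower Delta best-responds to any q_X: π_D = (297 - 3Q)q_D - 18q_D.
Setting the follower's marginal profit to zero, 279 - 3q_X - 6q_D = 0, i.e. q_D = (279 - 3q_X)/6.
Xenon substitutes q_D(q_X) into its own profit: π_X = q_X(297 - 3q_X - (279 - 3q_X)/2) - 89q_X = (315/2 - (3/2)q_X)q_X - 89q_X.
The leader's first-order condition 137/2 - 3q_X = 0 yields q_X = 137/6.
Then q_D = (279 - 3·(137/6))/6 = 421/12.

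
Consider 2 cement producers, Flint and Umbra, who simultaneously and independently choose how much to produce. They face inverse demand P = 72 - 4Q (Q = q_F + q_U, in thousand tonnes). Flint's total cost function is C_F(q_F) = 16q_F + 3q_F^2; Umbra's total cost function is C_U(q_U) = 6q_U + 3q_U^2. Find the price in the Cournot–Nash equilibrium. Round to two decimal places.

44.89

Flint's profit: π_F = (72 - 4Q)q_F - (16q_F + 3q_F²). Setting ∂π_F/∂q_F = 0: 56 - 14q_F - 4(q_U) = 0.
Umbra's first-order condition: 66 - 14q_U - 4(q_F) = 0.
So q_F = (56 - 4q_U)/14 and q_U = (66 - 4q_F)/14.
Solving the pair: q_F = 26/9, q_U = 35/9.
Total output Q = 61/9, so price P = 72 - 4·(61/9) = 404/9.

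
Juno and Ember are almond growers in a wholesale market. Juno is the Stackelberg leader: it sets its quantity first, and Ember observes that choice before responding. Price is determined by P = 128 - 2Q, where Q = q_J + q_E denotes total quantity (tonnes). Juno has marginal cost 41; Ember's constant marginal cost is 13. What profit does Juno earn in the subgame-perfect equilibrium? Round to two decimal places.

217.56

The follower Ember best-responds to any q_J: π_E = (128 - 2Q)q_E - 13q_E.
Follower FOC: 115 - 2q_J - 4q_E = 0, so q_E(q_J) = (115 - 2q_J)/4.
Juno substitutes q_E(q_J) into its own profit: π_J = q_J(128 - 2q_J - (115 - 2q_J)/2) - 41q_J = (141/2 - q_J)q_J - 41q_J.
The leader's first-order condition 59/2 - 2q_J = 0 yields q_J = 59/4.
Then q_E = (115 - 2·(59/4))/4 = 171/8.
Price P = 128 - 2·(289/8) = 223/4.
Juno's profit: (223/4 - 41)·(59/4) = 217.5625.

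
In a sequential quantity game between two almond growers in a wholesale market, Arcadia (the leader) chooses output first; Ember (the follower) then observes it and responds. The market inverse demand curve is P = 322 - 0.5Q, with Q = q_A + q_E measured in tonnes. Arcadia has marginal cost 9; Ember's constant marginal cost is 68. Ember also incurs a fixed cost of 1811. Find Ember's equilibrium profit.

The follower Ember best-responds to any q_A: π_E = (322 - 0.5Q)q_E - 68q_E.
∂π_E/∂q_E = 254 - (1/2)q_A - q_E = 0 gives the reaction function q_E = (254 - (1/2)q_A).
The leader anticipates this reaction. Substituting into P = 322 - 0.5Q gives P = 195 - (1/4)q_A, so π_A = (195 - (1/4)q_A)q_A - 9q_A.
Leader FOC: 186 - (1/2)q_A = 0, so q_A = 372.
Then q_E = (254 - (1/2)·372) = 68.
Price P = 322 - (1/2)·440 = 102.
Ember's profit: (102 - 68)·68 - 1811 = 501.

501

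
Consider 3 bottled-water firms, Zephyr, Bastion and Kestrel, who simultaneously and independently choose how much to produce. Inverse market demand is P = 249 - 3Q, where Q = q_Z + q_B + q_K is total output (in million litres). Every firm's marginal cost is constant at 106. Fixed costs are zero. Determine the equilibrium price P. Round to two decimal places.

A representative firm's profit is π_i = q_i(249 - 3Q) - 106q_i.
Setting ∂π_i/∂q_i = 0 with rivals' quantities fixed: 143 - 6q_i - 3·Σ_{j≠i} q_j = 0.
With identical firms every q_j equals q_i, so Σ_{j≠i} q_j = 2q_i and 143 = 12q_i, giving q_i = 143/12.
Total output Q = 143/4, so price P = 249 - 3·(143/4) = 567/4.

141.75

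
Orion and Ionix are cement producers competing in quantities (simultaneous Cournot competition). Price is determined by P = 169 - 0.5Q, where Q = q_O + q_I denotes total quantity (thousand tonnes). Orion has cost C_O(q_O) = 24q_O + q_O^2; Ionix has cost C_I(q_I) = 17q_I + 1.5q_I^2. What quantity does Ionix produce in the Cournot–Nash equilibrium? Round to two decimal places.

Orion's profit: π_O = (169 - 0.5Q)q_O - (24q_O + q_O²). Setting ∂π_O/∂q_O = 0: 145 - 3q_O - (1/2)(q_I) = 0.
Ionix's first-order condition: 152 - 4q_I - (1/2)(q_O) = 0.
Best responses: q_O = (145 - (1/2)q_I)/3, q_I = (152 - (1/2)q_O)/4.
Solving the pair: q_O = 42.8936, q_I = 1534/47.

32.64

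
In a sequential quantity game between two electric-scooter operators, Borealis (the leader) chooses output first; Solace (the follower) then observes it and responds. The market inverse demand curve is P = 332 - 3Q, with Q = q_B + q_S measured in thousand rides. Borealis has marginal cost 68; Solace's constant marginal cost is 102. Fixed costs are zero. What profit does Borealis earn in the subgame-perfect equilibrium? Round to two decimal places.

3700.17

Solve by backward induction. Given q_B, the follower Solace maximises π_S = (332 - 3q_B - 3q_S)q_S - 102q_S.
Setting the follower's marginal profit to zero, 230 - 3q_B - 6q_S = 0, i.e. q_S = (230 - 3q_B)/6.
The leader anticipates this reaction. Substituting into P = 332 - 3Q gives P = 217 - (3/2)q_B, so π_B = (217 - (3/2)q_B)q_B - 68q_B.
Leader FOC: 149 - 3q_B = 0, so q_B = 149/3.
Then q_S = (230 - 3·(149/3))/6 = 27/2.
Price P = 332 - 3·(379/6) = 285/2.
Borealis's profit: (285/2 - 68)·(149/3) = 3700.1667.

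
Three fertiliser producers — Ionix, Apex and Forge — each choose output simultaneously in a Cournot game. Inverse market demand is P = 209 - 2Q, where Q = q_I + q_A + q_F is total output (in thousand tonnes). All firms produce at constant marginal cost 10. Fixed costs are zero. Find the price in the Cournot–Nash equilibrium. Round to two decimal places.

59.75

A representative firm's profit is π_i = q_i(209 - 2Q) - 10q_i.
Setting ∂π_i/∂q_i = 0 with rivals' quantities fixed: 199 - 4q_i - 2·Σ_{j≠i} q_j = 0.
With identical firms every q_j equals q_i, so Σ_{j≠i} q_j = 2q_i and 199 = 8q_i, giving q_i = 199/8.
Total output Q = 597/8, so price P = 209 - 2·(597/8) = 239/4.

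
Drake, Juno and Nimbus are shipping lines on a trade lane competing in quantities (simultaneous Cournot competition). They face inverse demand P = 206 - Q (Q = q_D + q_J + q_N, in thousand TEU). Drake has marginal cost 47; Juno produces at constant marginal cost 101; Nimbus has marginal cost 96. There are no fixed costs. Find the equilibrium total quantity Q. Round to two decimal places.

Drake's profit: π_D = (206 - Q)q_D - (47q_D). Setting ∂π_D/∂q_D = 0: 159 - 2q_D - (q_J + q_N) = 0.
Juno's profit: π_J = (206 - Q)q_J - (101q_J). Setting ∂π_J/∂q_J = 0: 105 - 2q_J - (q_D + q_N) = 0.
Nimbus's profit: π_N = (206 - Q)q_N - (96q_N). Setting ∂π_N/∂q_N = 0: 110 - 2q_N - (q_D + q_J) = 0.
Adding the 3 conditions: 374 − 2Q − 2Q = 0, i.e. Q = 187/2.
Back-substituting: q_D = (159 − 187/2) = 131/2, q_J = (105 − 187/2) = 23/2, q_N = (110 − 187/2) = 33/2.
Total output Q = 131/2 + 23/2 + 33/2 = 187/2.

93.50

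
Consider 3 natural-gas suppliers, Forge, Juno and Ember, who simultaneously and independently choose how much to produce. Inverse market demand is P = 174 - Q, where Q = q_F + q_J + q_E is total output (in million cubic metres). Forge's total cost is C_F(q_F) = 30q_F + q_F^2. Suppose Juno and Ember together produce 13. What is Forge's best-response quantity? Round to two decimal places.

32.75

With rivals' combined output fixed at 13, Forge's profit is π_F = (174 - 13 - q_F)q_F - (30q_F + q_F²) = (161 - q_F)q_F - (30q_F + q_F²).
∂π_F/∂q_F = 131 - 4q_F = 0, so q_F = 131/4.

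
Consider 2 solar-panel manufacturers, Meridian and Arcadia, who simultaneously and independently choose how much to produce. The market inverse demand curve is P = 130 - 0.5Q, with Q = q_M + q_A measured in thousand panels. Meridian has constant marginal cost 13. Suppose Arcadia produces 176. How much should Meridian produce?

With the rival's output fixed at 176, Meridian's profit is π_M = (130 - (1/2)·176 - (1/2)q_M)q_M - (13q_M) = (42 - (1/2)q_M)q_M - (13q_M).
∂π_M/∂q_M = 29 - q_M = 0, so q_M = 29.

29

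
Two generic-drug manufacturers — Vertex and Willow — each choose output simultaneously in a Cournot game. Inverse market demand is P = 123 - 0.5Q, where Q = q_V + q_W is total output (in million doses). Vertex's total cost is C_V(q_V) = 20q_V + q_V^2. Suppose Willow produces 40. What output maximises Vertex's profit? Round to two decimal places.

With the rival's output fixed at 40, Vertex's profit is π_V = (123 - (1/2)·40 - (1/2)q_V)q_V - (20q_V + q_V²) = (103 - (1/2)q_V)q_V - (20q_V + q_V²).
∂π_V/∂q_V = 83 - 3q_V = 0, so q_V = 83/3.

27.67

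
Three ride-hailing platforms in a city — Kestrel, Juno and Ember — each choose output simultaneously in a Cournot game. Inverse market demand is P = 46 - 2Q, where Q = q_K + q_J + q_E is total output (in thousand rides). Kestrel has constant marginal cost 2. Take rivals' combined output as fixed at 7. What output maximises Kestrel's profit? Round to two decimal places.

7.50

With rivals' combined output fixed at 7, Kestrel's profit is π_K = (46 - 2·7 - 2q_K)q_K - (2q_K) = (32 - 2q_K)q_K - (2q_K).
∂π_K/∂q_K = 30 - 4q_K = 0, so q_K = 15/2.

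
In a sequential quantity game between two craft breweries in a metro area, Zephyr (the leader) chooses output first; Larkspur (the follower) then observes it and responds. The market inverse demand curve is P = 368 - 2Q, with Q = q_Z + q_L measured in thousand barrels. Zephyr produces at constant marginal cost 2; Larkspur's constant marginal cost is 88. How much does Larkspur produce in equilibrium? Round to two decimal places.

13.50

The follower Larkspur best-responds to any q_Z: π_L = (368 - 2Q)q_L - 88q_L.
Setting the follower's marginal profit to zero, 280 - 2q_Z - 4q_L = 0, i.e. q_L = (280 - 2q_Z)/4.
Zephyr substitutes q_L(q_Z) into its own profit: π_Z = q_Z(368 - 2q_Z - (280 - 2q_Z)/2) - 2q_Z = (228 - q_Z)q_Z - 2q_Z.
Maximising: ∂π_Z/∂q_Z = 226 - 2q_Z = 0, giving q_Z = 113.
Then q_L = (280 - 2·113)/4 = 27/2.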